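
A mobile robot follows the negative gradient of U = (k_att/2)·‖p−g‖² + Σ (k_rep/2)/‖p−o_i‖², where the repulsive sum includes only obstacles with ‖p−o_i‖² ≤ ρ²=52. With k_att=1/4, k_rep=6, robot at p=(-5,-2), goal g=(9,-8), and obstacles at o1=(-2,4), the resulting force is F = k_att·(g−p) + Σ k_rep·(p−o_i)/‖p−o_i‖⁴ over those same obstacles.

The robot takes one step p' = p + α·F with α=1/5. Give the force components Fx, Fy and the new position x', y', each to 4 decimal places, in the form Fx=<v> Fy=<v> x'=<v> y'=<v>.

F_att = 1/4·(g−p) = 1/4·(14,-6) = (3.5000,-1.5000)
o1: d²=45 ≤ ρ²=52; F_rep = 6·(-3,-6)/45² = (-0.0089,-0.0178)
F = F_att + ΣF_rep = (3.4911,-1.5178)
p' = p + 1/5·F = (-4.3018,-2.3036)

Fx=3.4911 Fy=-1.5178 x'=-4.3018 y'=-2.3036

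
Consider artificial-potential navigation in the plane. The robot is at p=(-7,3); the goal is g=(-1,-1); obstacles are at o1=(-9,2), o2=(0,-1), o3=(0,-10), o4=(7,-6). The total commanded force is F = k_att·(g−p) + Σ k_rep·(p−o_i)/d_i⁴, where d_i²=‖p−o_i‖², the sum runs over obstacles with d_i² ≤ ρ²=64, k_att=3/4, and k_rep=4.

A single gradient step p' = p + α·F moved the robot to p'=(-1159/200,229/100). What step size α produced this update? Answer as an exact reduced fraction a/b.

α = 1/4

F_att = 3/4·(g−p) = 3/4·(6,-4) = (4.5000,-3.0000)
o1: d²=5 ≤ ρ²=64; F_rep = 4·(2,1)/5² = (0.3200,0.1600)
o2: d²=65 > ρ²=64 → inactive
o3: d²=218 > ρ²=64 → inactive
o4: d²=277 > ρ²=64 → inactive
F = F_att + ΣF_rep = (4.8200,-2.8400)
Δp = p'−p = (1.2050,-0.7100); α = Δx/Fx = (241/200) / (241/50) = 1/4
check: Δy/Fy = (-71/100) / (-71/25) = 1/4 ✓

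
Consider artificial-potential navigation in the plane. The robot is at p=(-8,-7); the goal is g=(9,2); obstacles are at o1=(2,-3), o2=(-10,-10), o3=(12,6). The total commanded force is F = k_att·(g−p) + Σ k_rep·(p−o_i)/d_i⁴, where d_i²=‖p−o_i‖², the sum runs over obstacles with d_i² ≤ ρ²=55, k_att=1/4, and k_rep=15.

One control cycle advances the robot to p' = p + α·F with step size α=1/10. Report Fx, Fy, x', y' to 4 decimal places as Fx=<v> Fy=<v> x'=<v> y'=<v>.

Fx=4.4275 Fy=2.5163 x'=-7.5572 y'=-6.7484

F_att = 1/4·(g−p) = 1/4·(17,9) = (4.2500,2.2500)
o1: d²=116 > ρ²=55 → inactive
o2: d²=13 ≤ ρ²=55; F_rep = 15·(2,3)/13² = (0.1775,0.2663)
o3: d²=569 > ρ²=55 → inactive
F = F_att + ΣF_rep = (4.4275,2.5163)
p' = p + 1/10·F = (-7.5572,-6.7484)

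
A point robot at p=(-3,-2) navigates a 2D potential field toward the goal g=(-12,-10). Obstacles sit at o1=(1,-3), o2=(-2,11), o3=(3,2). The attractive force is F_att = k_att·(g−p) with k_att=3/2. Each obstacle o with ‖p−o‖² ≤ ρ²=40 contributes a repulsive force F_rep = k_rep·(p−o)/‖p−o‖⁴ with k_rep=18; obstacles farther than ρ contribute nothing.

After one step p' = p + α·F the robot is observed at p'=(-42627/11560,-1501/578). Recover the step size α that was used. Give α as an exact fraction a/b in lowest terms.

α = 1/20

F_att = 3/2·(g−p) = 3/2·(-9,-8) = (-13.5000,-12.0000)
o1: d²=17 ≤ ρ²=40; F_rep = 18·(-4,1)/17² = (-0.2491,0.0623)
o2: d²=170 > ρ²=40 → inactive
o3: d²=52 > ρ²=40 → inactive
F = F_att + ΣF_rep = (-13.7491,-11.9377)
Δp = p'−p = (-0.6875,-0.5969); α = Δx/Fx = (-7947/11560) / (-7947/578) = 1/20
check: Δy/Fy = (-345/578) / (-3450/289) = 1/20 ✓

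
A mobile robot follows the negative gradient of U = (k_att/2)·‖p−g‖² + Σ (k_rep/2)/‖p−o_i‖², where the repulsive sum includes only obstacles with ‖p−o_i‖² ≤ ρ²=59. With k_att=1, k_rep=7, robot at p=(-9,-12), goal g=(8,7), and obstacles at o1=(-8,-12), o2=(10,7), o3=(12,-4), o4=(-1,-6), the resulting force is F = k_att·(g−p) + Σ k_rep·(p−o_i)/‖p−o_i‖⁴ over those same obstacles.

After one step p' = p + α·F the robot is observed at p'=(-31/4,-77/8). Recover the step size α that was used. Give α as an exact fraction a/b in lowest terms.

F_att = 1·(g−p) = 1·(17,19) = (17.0000,19.0000)
o1: d²=1 ≤ ρ²=59; F_rep = 7·(-1,0)/1² = (-7.0000,0.0000)
o2: d²=722 > ρ²=59 → inactive
o3: d²=505 > ρ²=59 → inactive
o4: d²=100 > ρ²=59 → inactive
F = F_att + ΣF_rep = (10.0000,19.0000)
Δp = p'−p = (1.2500,2.3750); α = Δx/Fx = (5/4) / (10) = 1/8
check: Δy/Fy = (19/8) / (19) = 1/8 ✓

α = 1/8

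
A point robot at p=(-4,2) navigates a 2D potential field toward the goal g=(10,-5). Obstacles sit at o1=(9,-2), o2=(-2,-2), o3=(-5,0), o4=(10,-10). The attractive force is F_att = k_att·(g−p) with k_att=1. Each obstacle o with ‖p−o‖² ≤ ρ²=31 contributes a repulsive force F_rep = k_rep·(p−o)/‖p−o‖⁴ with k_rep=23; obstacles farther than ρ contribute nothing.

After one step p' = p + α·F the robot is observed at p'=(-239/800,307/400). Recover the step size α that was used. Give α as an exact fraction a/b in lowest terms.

α = 1/4

F_att = 1·(g−p) = 1·(14,-7) = (14.0000,-7.0000)
o1: d²=185 > ρ²=31 → inactive
o2: d²=20 ≤ ρ²=31; F_rep = 23·(-2,4)/20² = (-0.1150,0.2300)
o3: d²=5 ≤ ρ²=31; F_rep = 23·(1,2)/5² = (0.9200,1.8400)
o4: d²=340 > ρ²=31 → inactive
F = F_att + ΣF_rep = (14.8050,-4.9300)
Δp = p'−p = (3.7012,-1.2325); α = Δx/Fx = (2961/800) / (2961/200) = 1/4
check: Δy/Fy = (-493/400) / (-493/100) = 1/4 ✓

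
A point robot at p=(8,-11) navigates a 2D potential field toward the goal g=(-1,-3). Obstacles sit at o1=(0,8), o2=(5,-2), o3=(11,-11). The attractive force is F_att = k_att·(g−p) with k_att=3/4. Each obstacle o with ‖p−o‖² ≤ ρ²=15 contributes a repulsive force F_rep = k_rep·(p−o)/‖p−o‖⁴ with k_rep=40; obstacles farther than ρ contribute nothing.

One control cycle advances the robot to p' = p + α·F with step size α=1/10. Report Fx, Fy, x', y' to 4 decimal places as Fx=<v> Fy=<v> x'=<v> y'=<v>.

Fx=-8.2315 Fy=6.0000 x'=7.1769 y'=-10.4000

F_att = 3/4·(g−p) = 3/4·(-9,8) = (-6.7500,6.0000)
o1: d²=425 > ρ²=15 → inactive
o2: d²=90 > ρ²=15 → inactive
o3: d²=9 ≤ ρ²=15; F_rep = 40·(-3,0)/9² = (-1.4815,0.0000)
F = F_att + ΣF_rep = (-8.2315,6.0000)
p' = p + 1/10·F = (7.1769,-10.4000)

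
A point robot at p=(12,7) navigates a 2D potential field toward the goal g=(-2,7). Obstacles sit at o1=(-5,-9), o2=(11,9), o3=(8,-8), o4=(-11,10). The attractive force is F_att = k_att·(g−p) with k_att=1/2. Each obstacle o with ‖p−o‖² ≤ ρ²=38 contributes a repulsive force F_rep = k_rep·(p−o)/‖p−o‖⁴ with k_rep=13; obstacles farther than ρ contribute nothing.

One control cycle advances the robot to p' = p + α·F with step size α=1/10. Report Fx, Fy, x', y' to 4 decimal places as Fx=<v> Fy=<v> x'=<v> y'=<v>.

F_att = 1/2·(g−p) = 1/2·(-14,0) = (-7.0000,0.0000)
o1: d²=545 > ρ²=38 → inactive
o2: d²=5 ≤ ρ²=38; F_rep = 13·(1,-2)/5² = (0.5200,-1.0400)
o3: d²=241 > ρ²=38 → inactive
o4: d²=538 > ρ²=38 → inactive
F = F_att + ΣF_rep = (-6.4800,-1.0400)
p' = p + 1/10·F = (11.3520,6.8960)

Fx=-6.4800 Fy=-1.0400 x'=11.3520 y'=6.8960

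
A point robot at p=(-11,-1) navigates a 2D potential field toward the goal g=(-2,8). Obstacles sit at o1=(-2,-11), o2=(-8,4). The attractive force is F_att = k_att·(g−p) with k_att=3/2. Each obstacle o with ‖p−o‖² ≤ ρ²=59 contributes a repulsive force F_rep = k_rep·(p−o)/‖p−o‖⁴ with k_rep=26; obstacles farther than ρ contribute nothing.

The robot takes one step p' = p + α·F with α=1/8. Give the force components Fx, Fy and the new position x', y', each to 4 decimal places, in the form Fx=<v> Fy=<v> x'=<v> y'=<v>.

F_att = 3/2·(g−p) = 3/2·(9,9) = (13.5000,13.5000)
o1: d²=181 > ρ²=59 → inactive
o2: d²=34 ≤ ρ²=59; F_rep = 26·(-3,-5)/34² = (-0.0675,-0.1125)
F = F_att + ΣF_rep = (13.4325,13.3875)
p' = p + 1/8·F = (-9.3209,0.6734)

Fx=13.4325 Fy=13.3875 x'=-9.3209 y'=0.6734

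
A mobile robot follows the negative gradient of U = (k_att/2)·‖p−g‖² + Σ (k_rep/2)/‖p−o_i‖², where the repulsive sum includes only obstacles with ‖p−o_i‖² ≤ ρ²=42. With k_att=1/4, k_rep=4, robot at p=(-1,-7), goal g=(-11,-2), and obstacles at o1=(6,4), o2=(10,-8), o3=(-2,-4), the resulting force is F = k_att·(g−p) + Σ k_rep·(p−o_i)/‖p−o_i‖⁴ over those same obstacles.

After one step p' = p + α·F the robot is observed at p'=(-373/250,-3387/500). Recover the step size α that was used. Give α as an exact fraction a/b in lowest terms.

F_att = 1/4·(g−p) = 1/4·(-10,5) = (-2.5000,1.2500)
o1: d²=170 > ρ²=42 → inactive
o2: d²=122 > ρ²=42 → inactive
o3: d²=10 ≤ ρ²=42; F_rep = 4·(1,-3)/10² = (0.0400,-0.1200)
F = F_att + ΣF_rep = (-2.4600,1.1300)
Δp = p'−p = (-0.4920,0.2260); α = Δx/Fx = (-123/250) / (-123/50) = 1/5
check: Δy/Fy = (113/500) / (113/100) = 1/5 ✓

α = 1/5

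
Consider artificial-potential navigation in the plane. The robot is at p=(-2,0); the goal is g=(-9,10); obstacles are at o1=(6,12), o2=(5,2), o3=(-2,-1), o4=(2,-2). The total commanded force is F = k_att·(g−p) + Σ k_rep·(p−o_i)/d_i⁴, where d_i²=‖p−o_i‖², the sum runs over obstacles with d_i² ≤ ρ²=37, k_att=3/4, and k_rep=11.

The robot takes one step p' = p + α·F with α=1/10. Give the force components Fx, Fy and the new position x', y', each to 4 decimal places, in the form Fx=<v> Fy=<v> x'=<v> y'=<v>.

Fx=-5.3600 Fy=18.5550 x'=-2.5360 y'=1.8555

F_att = 3/4·(g−p) = 3/4·(-7,10) = (-5.2500,7.5000)
o1: d²=208 > ρ²=37 → inactive
o2: d²=53 > ρ²=37 → inactive
o3: d²=1 ≤ ρ²=37; F_rep = 11·(0,1)/1² = (0.0000,11.0000)
o4: d²=20 ≤ ρ²=37; F_rep = 11·(-4,2)/20² = (-0.1100,0.0550)
F = F_att + ΣF_rep = (-5.3600,18.5550)
p' = p + 1/10·F = (-2.5360,1.8555)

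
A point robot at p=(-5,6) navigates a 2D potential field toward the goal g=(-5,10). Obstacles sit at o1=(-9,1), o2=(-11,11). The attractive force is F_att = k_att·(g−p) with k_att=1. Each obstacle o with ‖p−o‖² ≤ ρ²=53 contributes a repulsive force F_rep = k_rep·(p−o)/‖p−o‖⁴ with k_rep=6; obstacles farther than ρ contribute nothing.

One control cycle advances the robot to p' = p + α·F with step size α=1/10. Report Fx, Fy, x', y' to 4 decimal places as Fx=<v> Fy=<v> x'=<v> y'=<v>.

F_att = 1·(g−p) = 1·(0,4) = (0.0000,4.0000)
o1: d²=41 ≤ ρ²=53; F_rep = 6·(4,5)/41² = (0.0143,0.0178)
o2: d²=61 > ρ²=53 → inactive
F = F_att + ΣF_rep = (0.0143,4.0178)
p' = p + 1/10·F = (-4.9986,6.4018)

Fx=0.0143 Fy=4.0178 x'=-4.9986 y'=6.4018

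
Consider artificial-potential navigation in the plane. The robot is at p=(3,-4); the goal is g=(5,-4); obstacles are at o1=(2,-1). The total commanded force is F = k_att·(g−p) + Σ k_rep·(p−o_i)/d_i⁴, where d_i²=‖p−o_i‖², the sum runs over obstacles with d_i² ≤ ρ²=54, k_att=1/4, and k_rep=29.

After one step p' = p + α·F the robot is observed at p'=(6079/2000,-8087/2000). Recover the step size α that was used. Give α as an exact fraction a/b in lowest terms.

α = 1/20

F_att = 1/4·(g−p) = 1/4·(2,0) = (0.5000,0.0000)
o1: d²=10 ≤ ρ²=54; F_rep = 29·(1,-3)/10² = (0.2900,-0.8700)
F = F_att + ΣF_rep = (0.7900,-0.8700)
Δp = p'−p = (0.0395,-0.0435); α = Δx/Fx = (79/2000) / (79/100) = 1/20
check: Δy/Fy = (-87/2000) / (-87/100) = 1/20 ✓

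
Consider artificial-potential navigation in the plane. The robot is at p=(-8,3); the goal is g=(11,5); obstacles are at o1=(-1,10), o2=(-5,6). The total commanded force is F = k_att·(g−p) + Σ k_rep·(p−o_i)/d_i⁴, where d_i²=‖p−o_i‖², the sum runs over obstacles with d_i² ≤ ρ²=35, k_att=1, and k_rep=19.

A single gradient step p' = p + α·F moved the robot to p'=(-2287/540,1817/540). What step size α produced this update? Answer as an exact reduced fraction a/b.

F_att = 1·(g−p) = 1·(19,2) = (19.0000,2.0000)
o1: d²=98 > ρ²=35 → inactive
o2: d²=18 ≤ ρ²=35; F_rep = 19·(-3,-3)/18² = (-0.1759,-0.1759)
F = F_att + ΣF_rep = (18.8241,1.8241)
Δp = p'−p = (3.7648,0.3648); α = Δx/Fx = (2033/540) / (2033/108) = 1/5
check: Δy/Fy = (197/540) / (197/108) = 1/5 ✓

α = 1/5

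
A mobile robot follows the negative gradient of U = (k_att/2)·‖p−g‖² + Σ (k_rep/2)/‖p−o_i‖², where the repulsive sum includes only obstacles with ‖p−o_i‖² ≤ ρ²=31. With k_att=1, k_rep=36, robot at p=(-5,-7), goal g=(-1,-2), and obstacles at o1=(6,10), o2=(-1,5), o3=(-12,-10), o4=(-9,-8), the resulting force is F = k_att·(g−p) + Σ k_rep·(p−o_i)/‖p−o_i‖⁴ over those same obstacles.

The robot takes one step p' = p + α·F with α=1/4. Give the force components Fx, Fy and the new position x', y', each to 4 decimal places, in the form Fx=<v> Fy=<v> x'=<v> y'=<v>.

Fx=4.4983 Fy=5.1246 x'=-3.8754 y'=-5.7189

F_att = 1·(g−p) = 1·(4,5) = (4.0000,5.0000)
o1: d²=410 > ρ²=31 → inactive
o2: d²=160 > ρ²=31 → inactive
o3: d²=58 > ρ²=31 → inactive
o4: d²=17 ≤ ρ²=31; F_rep = 36·(4,1)/17² = (0.4983,0.1246)
F = F_att + ΣF_rep = (4.4983,5.1246)
p' = p + 1/4·F = (-3.8754,-5.7189)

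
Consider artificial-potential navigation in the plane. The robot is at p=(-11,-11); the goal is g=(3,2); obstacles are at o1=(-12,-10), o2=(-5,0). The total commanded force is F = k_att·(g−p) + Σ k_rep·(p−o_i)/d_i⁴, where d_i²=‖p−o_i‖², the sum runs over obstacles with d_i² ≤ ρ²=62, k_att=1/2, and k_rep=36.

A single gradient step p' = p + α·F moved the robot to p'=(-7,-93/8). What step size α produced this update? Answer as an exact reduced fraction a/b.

F_att = 1/2·(g−p) = 1/2·(14,13) = (7.0000,6.5000)
o1: d²=2 ≤ ρ²=62; F_rep = 36·(1,-1)/2² = (9.0000,-9.0000)
o2: d²=157 > ρ²=62 → inactive
F = F_att + ΣF_rep = (16.0000,-2.5000)
Δp = p'−p = (4.0000,-0.6250); α = Δx/Fx = (4) / (16) = 1/4
check: Δy/Fy = (-5/8) / (-5/2) = 1/4 ✓

α = 1/4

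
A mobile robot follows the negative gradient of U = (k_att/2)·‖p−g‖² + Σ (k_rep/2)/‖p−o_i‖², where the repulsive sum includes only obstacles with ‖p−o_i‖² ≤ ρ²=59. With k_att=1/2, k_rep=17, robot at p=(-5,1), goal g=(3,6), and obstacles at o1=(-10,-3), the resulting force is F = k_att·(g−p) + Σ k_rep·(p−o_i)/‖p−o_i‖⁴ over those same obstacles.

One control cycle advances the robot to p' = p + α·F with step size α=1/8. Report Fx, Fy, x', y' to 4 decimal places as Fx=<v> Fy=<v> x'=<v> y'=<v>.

Fx=4.0506 Fy=2.5405 x'=-4.4937 y'=1.3176

F_att = 1/2·(g−p) = 1/2·(8,5) = (4.0000,2.5000)
o1: d²=41 ≤ ρ²=59; F_rep = 17·(5,4)/41² = (0.0506,0.0405)
F = F_att + ΣF_rep = (4.0506,2.5405)
p' = p + 1/8·F = (-4.4937,1.3176)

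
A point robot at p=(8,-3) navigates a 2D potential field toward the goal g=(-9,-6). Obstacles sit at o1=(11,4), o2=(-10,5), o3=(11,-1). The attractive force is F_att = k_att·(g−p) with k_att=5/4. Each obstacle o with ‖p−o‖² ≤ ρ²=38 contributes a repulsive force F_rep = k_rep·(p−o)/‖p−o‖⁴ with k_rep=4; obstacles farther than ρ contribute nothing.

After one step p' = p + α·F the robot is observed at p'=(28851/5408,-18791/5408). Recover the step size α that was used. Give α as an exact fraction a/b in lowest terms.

α = 1/8

F_att = 5/4·(g−p) = 5/4·(-17,-3) = (-21.2500,-3.7500)
o1: d²=58 > ρ²=38 → inactive
o2: d²=388 > ρ²=38 → inactive
o3: d²=13 ≤ ρ²=38; F_rep = 4·(-3,-2)/13² = (-0.0710,-0.0473)
F = F_att + ΣF_rep = (-21.3210,-3.7973)
Δp = p'−p = (-2.6651,-0.4747); α = Δx/Fx = (-14413/5408) / (-14413/676) = 1/8
check: Δy/Fy = (-2567/5408) / (-2567/676) = 1/8 ✓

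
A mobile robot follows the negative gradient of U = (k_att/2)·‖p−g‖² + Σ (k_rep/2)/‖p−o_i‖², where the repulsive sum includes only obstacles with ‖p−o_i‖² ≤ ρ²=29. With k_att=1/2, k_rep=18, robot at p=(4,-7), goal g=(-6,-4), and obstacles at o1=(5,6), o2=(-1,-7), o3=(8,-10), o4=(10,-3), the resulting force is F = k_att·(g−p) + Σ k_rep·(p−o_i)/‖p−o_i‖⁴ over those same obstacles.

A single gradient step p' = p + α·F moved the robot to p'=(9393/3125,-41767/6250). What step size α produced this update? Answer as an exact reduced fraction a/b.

F_att = 1/2·(g−p) = 1/2·(-10,3) = (-5.0000,1.5000)
o1: d²=170 > ρ²=29 → inactive
o2: d²=25 ≤ ρ²=29; F_rep = 18·(5,0)/25² = (0.1440,0.0000)
o3: d²=25 ≤ ρ²=29; F_rep = 18·(-4,3)/25² = (-0.1152,0.0864)
o4: d²=52 > ρ²=29 → inactive
F = F_att + ΣF_rep = (-4.9712,1.5864)
Δp = p'−p = (-0.9942,0.3173); α = Δx/Fx = (-3107/3125) / (-3107/625) = 1/5
check: Δy/Fy = (1983/6250) / (1983/1250) = 1/5 ✓

α = 1/5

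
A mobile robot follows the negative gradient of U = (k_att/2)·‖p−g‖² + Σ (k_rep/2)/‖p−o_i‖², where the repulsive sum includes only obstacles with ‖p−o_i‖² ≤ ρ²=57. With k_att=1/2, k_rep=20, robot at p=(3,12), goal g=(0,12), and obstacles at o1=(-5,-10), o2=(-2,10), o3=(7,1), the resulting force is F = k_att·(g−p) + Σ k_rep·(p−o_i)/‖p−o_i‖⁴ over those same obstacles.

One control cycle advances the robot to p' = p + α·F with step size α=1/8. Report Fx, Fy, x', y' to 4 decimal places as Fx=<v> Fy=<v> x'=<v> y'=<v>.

F_att = 1/2·(g−p) = 1/2·(-3,0) = (-1.5000,0.0000)
o1: d²=548 > ρ²=57 → inactive
o2: d²=29 ≤ ρ²=57; F_rep = 20·(5,2)/29² = (0.1189,0.0476)
o3: d²=137 > ρ²=57 → inactive
F = F_att + ΣF_rep = (-1.3811,0.0476)
p' = p + 1/8·F = (2.8274,12.0059)

Fx=-1.3811 Fy=0.0476 x'=2.8274 y'=12.0059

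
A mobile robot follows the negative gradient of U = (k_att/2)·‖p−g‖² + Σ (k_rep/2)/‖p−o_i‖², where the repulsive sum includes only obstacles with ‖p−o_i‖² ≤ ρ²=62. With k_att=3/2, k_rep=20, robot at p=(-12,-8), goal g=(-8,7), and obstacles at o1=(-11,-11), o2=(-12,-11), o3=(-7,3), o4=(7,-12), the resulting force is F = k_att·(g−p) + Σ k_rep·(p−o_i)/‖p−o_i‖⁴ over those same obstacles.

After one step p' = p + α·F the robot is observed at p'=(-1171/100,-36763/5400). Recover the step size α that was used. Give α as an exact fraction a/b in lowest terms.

α = 1/20

F_att = 3/2·(g−p) = 3/2·(4,15) = (6.0000,22.5000)
o1: d²=10 ≤ ρ²=62; F_rep = 20·(-1,3)/10² = (-0.2000,0.6000)
o2: d²=9 ≤ ρ²=62; F_rep = 20·(0,3)/9² = (0.0000,0.7407)
o3: d²=146 > ρ²=62 → inactive
o4: d²=377 > ρ²=62 → inactive
F = F_att + ΣF_rep = (5.8000,23.8407)
Δp = p'−p = (0.2900,1.1920); α = Δx/Fx = (29/100) / (29/5) = 1/20
check: Δy/Fy = (6437/5400) / (6437/270) = 1/20 ✓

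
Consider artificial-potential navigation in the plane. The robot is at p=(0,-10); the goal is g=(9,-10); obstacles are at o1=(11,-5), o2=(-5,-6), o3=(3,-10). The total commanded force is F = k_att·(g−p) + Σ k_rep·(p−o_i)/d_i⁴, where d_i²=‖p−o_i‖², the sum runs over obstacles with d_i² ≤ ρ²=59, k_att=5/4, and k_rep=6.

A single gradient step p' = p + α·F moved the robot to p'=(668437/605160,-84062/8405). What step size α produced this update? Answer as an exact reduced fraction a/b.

α = 1/10

F_att = 5/4·(g−p) = 5/4·(9,0) = (11.2500,0.0000)
o1: d²=146 > ρ²=59 → inactive
o2: d²=41 ≤ ρ²=59; F_rep = 6·(5,-4)/41² = (0.0178,-0.0143)
o3: d²=9 ≤ ρ²=59; F_rep = 6·(-3,0)/9² = (-0.2222,0.0000)
F = F_att + ΣF_rep = (11.0456,-0.0143)
Δp = p'−p = (1.1046,-0.0014); α = Δx/Fx = (668437/605160) / (668437/60516) = 1/10
check: Δy/Fy = (-12/8405) / (-24/1681) = 1/10 ✓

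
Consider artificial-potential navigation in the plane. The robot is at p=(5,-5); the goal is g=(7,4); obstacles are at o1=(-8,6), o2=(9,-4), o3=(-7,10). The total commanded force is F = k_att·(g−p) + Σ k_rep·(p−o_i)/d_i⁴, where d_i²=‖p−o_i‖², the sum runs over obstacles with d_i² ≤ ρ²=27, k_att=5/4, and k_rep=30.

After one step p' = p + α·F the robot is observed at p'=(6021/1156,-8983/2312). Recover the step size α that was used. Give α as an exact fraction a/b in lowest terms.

α = 1/10

F_att = 5/4·(g−p) = 5/4·(2,9) = (2.5000,11.2500)
o1: d²=290 > ρ²=27 → inactive
o2: d²=17 ≤ ρ²=27; F_rep = 30·(-4,-1)/17² = (-0.4152,-0.1038)
o3: d²=369 > ρ²=27 → inactive
F = F_att + ΣF_rep = (2.0848,11.1462)
Δp = p'−p = (0.2085,1.1146); α = Δx/Fx = (241/1156) / (1205/578) = 1/10
check: Δy/Fy = (2577/2312) / (12885/1156) = 1/10 ✓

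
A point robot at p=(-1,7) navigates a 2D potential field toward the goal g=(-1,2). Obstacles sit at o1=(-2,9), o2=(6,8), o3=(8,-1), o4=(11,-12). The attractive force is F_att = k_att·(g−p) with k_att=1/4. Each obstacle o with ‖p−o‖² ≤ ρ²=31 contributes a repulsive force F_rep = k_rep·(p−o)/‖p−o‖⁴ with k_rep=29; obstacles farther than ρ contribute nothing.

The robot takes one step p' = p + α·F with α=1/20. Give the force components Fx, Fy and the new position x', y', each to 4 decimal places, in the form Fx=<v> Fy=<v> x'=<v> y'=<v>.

Fx=1.1600 Fy=-3.5700 x'=-0.9420 y'=6.8215

F_att = 1/4·(g−p) = 1/4·(0,-5) = (0.0000,-1.2500)
o1: d²=5 ≤ ρ²=31; F_rep = 29·(1,-2)/5² = (1.1600,-2.3200)
o2: d²=50 > ρ²=31 → inactive
o3: d²=145 > ρ²=31 → inactive
o4: d²=505 > ρ²=31 → inactive
F = F_att + ΣF_rep = (1.1600,-3.5700)
p' = p + 1/20·F = (-0.9420,6.8215)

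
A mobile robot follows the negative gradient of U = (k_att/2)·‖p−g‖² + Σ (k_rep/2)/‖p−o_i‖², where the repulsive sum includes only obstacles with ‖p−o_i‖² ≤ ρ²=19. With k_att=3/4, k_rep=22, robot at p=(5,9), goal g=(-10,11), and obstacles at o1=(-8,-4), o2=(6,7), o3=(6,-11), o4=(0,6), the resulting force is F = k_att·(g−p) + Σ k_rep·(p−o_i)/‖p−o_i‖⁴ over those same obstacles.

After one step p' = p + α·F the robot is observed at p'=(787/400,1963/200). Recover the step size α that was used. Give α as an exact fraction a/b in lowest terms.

α = 1/4

F_att = 3/4·(g−p) = 3/4·(-15,2) = (-11.2500,1.5000)
o1: d²=338 > ρ²=19 → inactive
o2: d²=5 ≤ ρ²=19; F_rep = 22·(-1,2)/5² = (-0.8800,1.7600)
o3: d²=401 > ρ²=19 → inactive
o4: d²=34 > ρ²=19 → inactive
F = F_att + ΣF_rep = (-12.1300,3.2600)
Δp = p'−p = (-3.0325,0.8150); α = Δx/Fx = (-1213/400) / (-1213/100) = 1/4
check: Δy/Fy = (163/200) / (163/50) = 1/4 ✓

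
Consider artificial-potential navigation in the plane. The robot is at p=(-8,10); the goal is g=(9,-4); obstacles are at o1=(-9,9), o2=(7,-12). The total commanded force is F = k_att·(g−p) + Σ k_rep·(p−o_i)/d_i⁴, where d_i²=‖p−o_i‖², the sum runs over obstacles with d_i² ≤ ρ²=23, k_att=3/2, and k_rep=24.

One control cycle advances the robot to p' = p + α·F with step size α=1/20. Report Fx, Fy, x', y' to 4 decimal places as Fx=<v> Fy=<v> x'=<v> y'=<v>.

Fx=31.5000 Fy=-15.0000 x'=-6.4250 y'=9.2500

F_att = 3/2·(g−p) = 3/2·(17,-14) = (25.5000,-21.0000)
o1: d²=2 ≤ ρ²=23; F_rep = 24·(1,1)/2² = (6.0000,6.0000)
o2: d²=709 > ρ²=23 → inactive
F = F_att + ΣF_rep = (31.5000,-15.0000)
p' = p + 1/20·F = (-6.4250,9.2500)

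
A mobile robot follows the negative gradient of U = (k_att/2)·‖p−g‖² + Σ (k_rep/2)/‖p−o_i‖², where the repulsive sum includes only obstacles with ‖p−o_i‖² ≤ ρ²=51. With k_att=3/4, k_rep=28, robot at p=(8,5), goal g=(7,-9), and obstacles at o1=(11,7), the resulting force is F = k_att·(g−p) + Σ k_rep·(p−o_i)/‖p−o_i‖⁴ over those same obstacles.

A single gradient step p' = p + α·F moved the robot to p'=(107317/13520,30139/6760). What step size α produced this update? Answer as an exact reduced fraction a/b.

F_att = 3/4·(g−p) = 3/4·(-1,-14) = (-0.7500,-10.5000)
o1: d²=13 ≤ ρ²=51; F_rep = 28·(-3,-2)/13² = (-0.4970,-0.3314)
F = F_att + ΣF_rep = (-1.2470,-10.8314)
Δp = p'−p = (-0.0624,-0.5416); α = Δx/Fx = (-843/13520) / (-843/676) = 1/20
check: Δy/Fy = (-3661/6760) / (-3661/338) = 1/20 ✓

α = 1/20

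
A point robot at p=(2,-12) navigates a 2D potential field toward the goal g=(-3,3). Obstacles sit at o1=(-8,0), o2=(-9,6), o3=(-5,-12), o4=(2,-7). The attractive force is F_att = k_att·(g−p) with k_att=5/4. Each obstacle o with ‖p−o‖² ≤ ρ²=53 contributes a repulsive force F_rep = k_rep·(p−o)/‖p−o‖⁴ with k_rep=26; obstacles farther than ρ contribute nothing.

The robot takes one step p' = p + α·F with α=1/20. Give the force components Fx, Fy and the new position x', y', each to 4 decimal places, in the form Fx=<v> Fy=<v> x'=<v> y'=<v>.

Fx=-6.1742 Fy=18.5420 x'=1.6913 y'=-11.0729

F_att = 5/4·(g−p) = 5/4·(-5,15) = (-6.2500,18.7500)
o1: d²=244 > ρ²=53 → inactive
o2: d²=445 > ρ²=53 → inactive
o3: d²=49 ≤ ρ²=53; F_rep = 26·(7,0)/49² = (0.0758,0.0000)
o4: d²=25 ≤ ρ²=53; F_rep = 26·(0,-5)/25² = (0.0000,-0.2080)
F = F_att + ΣF_rep = (-6.1742,18.5420)
p' = p + 1/20·F = (1.6913,-11.0729)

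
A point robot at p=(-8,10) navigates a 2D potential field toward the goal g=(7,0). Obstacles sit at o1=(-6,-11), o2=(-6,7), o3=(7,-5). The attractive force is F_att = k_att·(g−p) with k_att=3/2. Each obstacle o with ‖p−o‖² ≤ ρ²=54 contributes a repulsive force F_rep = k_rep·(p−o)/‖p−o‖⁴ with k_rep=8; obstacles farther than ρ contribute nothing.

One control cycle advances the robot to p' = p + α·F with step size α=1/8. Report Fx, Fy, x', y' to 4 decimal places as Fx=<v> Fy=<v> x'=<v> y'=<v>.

Fx=22.4053 Fy=-14.8580 x'=-5.1993 y'=8.1428

F_att = 3/2·(g−p) = 3/2·(15,-10) = (22.5000,-15.0000)
o1: d²=445 > ρ²=54 → inactive
o2: d²=13 ≤ ρ²=54; F_rep = 8·(-2,3)/13² = (-0.0947,0.1420)
o3: d²=450 > ρ²=54 → inactive
F = F_att + ΣF_rep = (22.4053,-14.8580)
p' = p + 1/8·F = (-5.1993,8.1428)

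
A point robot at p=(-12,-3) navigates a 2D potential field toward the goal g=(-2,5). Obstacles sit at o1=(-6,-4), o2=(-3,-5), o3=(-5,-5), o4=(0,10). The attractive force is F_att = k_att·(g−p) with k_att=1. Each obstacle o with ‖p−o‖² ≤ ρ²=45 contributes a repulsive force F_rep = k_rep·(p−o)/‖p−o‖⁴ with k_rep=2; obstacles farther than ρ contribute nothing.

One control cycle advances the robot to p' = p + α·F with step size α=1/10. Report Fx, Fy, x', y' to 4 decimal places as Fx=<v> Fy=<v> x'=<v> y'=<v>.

F_att = 1·(g−p) = 1·(10,8) = (10.0000,8.0000)
o1: d²=37 ≤ ρ²=45; F_rep = 2·(-6,1)/37² = (-0.0088,0.0015)
o2: d²=85 > ρ²=45 → inactive
o3: d²=53 > ρ²=45 → inactive
o4: d²=313 > ρ²=45 → inactive
F = F_att + ΣF_rep = (9.9912,8.0015)
p' = p + 1/10·F = (-11.0009,-2.1999)

Fx=9.9912 Fy=8.0015 x'=-11.0009 y'=-2.1999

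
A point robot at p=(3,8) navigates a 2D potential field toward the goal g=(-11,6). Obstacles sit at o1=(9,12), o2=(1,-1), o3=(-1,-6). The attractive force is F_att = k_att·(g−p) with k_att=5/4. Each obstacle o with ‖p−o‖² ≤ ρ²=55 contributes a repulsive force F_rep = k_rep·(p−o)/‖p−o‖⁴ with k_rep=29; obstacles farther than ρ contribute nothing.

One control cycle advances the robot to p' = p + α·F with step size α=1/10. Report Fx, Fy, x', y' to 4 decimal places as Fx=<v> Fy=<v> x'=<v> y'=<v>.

F_att = 5/4·(g−p) = 5/4·(-14,-2) = (-17.5000,-2.5000)
o1: d²=52 ≤ ρ²=55; F_rep = 29·(-6,-4)/52² = (-0.0643,-0.0429)
o2: d²=85 > ρ²=55 → inactive
o3: d²=212 > ρ²=55 → inactive
F = F_att + ΣF_rep = (-17.5643,-2.5429)
p' = p + 1/10·F = (1.2436,7.7457)

Fx=-17.5643 Fy=-2.5429 x'=1.2436 y'=7.7457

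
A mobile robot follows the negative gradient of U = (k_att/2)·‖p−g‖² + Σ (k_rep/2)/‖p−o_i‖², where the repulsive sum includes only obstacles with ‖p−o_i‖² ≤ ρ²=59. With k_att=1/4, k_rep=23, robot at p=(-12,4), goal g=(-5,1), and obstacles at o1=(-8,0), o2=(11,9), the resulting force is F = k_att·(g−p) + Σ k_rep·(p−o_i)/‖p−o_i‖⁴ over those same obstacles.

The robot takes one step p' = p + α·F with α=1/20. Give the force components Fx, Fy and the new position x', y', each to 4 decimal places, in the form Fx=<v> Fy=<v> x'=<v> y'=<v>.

Fx=1.6602 Fy=-0.6602 x'=-11.9170 y'=3.9670

F_att = 1/4·(g−p) = 1/4·(7,-3) = (1.7500,-0.7500)
o1: d²=32 ≤ ρ²=59; F_rep = 23·(-4,4)/32² = (-0.0898,0.0898)
o2: d²=554 > ρ²=59 → inactive
F = F_att + ΣF_rep = (1.6602,-0.6602)
p' = p + 1/20·F = (-11.9170,3.9670)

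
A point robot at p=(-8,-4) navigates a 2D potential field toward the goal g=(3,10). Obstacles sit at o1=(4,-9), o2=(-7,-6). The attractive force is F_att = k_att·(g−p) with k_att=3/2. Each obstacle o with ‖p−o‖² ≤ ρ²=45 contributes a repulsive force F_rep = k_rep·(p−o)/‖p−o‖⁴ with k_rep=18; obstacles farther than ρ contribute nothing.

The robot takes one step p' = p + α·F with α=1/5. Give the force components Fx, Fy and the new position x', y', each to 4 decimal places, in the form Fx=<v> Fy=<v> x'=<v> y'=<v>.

F_att = 3/2·(g−p) = 3/2·(11,14) = (16.5000,21.0000)
o1: d²=169 > ρ²=45 → inactive
o2: d²=5 ≤ ρ²=45; F_rep = 18·(-1,2)/5² = (-0.7200,1.4400)
F = F_att + ΣF_rep = (15.7800,22.4400)
p' = p + 1/5·F = (-4.8440,0.4880)

Fx=15.7800 Fy=22.4400 x'=-4.8440 y'=0.4880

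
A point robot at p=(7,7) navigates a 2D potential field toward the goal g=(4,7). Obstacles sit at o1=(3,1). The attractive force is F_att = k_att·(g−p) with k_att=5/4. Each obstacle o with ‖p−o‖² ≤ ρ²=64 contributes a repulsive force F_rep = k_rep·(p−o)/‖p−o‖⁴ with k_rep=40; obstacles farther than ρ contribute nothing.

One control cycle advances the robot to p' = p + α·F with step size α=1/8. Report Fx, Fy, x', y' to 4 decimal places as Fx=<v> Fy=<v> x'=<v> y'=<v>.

Fx=-3.6908 Fy=0.0888 x'=6.5386 y'=7.0111

F_att = 5/4·(g−p) = 5/4·(-3,0) = (-3.7500,0.0000)
o1: d²=52 ≤ ρ²=64; F_rep = 40·(4,6)/52² = (0.0592,0.0888)
F = F_att + ΣF_rep = (-3.6908,0.0888)
p' = p + 1/8·F = (6.5386,7.0111)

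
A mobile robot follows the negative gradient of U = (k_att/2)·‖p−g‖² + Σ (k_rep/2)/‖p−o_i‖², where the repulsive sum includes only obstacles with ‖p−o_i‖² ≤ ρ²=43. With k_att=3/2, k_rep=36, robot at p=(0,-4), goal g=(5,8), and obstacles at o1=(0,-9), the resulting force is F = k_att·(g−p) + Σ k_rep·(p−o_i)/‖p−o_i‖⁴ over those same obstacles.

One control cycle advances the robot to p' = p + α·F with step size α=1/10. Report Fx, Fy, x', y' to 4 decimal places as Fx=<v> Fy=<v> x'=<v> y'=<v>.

F_att = 3/2·(g−p) = 3/2·(5,12) = (7.5000,18.0000)
o1: d²=25 ≤ ρ²=43; F_rep = 36·(0,5)/25² = (0.0000,0.2880)
F = F_att + ΣF_rep = (7.5000,18.2880)
p' = p + 1/10·F = (0.7500,-2.1712)

Fx=7.5000 Fy=18.2880 x'=0.7500 y'=-2.1712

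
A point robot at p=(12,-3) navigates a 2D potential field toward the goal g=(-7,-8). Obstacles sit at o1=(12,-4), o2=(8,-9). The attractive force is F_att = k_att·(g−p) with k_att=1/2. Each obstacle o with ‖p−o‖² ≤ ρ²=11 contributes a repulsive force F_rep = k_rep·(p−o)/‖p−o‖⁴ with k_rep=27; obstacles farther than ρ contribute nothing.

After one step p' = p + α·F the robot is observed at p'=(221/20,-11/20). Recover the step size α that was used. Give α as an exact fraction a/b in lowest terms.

α = 1/10

F_att = 1/2·(g−p) = 1/2·(-19,-5) = (-9.5000,-2.5000)
o1: d²=1 ≤ ρ²=11; F_rep = 27·(0,1)/1² = (0.0000,27.0000)
o2: d²=52 > ρ²=11 → inactive
F = F_att + ΣF_rep = (-9.5000,24.5000)
Δp = p'−p = (-0.9500,2.4500); α = Δx/Fx = (-19/20) / (-19/2) = 1/10
check: Δy/Fy = (49/20) / (49/2) = 1/10 ✓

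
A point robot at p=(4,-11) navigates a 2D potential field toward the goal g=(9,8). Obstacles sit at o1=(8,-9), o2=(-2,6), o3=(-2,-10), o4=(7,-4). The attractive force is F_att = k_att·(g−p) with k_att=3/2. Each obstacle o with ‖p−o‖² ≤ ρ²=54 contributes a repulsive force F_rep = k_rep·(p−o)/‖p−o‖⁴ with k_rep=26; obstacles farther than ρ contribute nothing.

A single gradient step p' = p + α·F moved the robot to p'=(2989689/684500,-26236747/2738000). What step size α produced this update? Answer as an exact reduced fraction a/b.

F_att = 3/2·(g−p) = 3/2·(5,19) = (7.5000,28.5000)
o1: d²=20 ≤ ρ²=54; F_rep = 26·(-4,-2)/20² = (-0.2600,-0.1300)
o2: d²=325 > ρ²=54 → inactive
o3: d²=37 ≤ ρ²=54; F_rep = 26·(6,-1)/37² = (0.1140,-0.0190)
o4: d²=58 > ρ²=54 → inactive
F = F_att + ΣF_rep = (7.3540,28.3510)
Δp = p'−p = (0.3677,1.4176); α = Δx/Fx = (251689/684500) / (251689/34225) = 1/20
check: Δy/Fy = (3881253/2738000) / (3881253/136900) = 1/20 ✓

α = 1/20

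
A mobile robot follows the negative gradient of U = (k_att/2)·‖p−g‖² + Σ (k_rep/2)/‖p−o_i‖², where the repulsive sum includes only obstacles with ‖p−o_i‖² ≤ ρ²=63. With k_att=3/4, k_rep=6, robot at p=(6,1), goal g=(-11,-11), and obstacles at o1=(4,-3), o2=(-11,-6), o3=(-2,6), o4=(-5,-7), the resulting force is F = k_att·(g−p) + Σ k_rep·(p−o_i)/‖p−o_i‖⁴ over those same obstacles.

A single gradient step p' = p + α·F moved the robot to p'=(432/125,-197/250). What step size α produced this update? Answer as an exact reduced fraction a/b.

F_att = 3/4·(g−p) = 3/4·(-17,-12) = (-12.7500,-9.0000)
o1: d²=20 ≤ ρ²=63; F_rep = 6·(2,4)/20² = (0.0300,0.0600)
o2: d²=338 > ρ²=63 → inactive
o3: d²=89 > ρ²=63 → inactive
o4: d²=185 > ρ²=63 → inactive
F = F_att + ΣF_rep = (-12.7200,-8.9400)
Δp = p'−p = (-2.5440,-1.7880); α = Δx/Fx = (-318/125) / (-318/25) = 1/5
check: Δy/Fy = (-447/250) / (-447/50) = 1/5 ✓

α = 1/5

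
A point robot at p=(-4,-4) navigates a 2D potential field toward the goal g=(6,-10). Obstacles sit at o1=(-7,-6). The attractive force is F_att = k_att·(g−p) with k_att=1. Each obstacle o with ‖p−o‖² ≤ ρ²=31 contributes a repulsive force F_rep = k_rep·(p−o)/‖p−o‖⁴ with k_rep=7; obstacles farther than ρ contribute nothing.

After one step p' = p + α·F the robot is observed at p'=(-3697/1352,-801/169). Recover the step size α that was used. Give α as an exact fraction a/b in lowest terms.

α = 1/8

F_att = 1·(g−p) = 1·(10,-6) = (10.0000,-6.0000)
o1: d²=13 ≤ ρ²=31; F_rep = 7·(3,2)/13² = (0.1243,0.0828)
F = F_att + ΣF_rep = (10.1243,-5.9172)
Δp = p'−p = (1.2655,-0.7396); α = Δx/Fx = (1711/1352) / (1711/169) = 1/8
check: Δy/Fy = (-125/169) / (-1000/169) = 1/8 ✓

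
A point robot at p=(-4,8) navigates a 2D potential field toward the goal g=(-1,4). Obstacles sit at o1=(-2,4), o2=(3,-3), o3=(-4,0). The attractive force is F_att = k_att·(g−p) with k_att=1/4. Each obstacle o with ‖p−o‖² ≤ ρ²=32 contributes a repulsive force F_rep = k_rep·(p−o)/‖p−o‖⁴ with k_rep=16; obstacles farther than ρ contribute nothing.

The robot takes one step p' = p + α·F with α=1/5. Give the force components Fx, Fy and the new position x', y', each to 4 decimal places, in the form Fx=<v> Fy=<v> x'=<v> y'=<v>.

Fx=0.6700 Fy=-0.8400 x'=-3.8660 y'=7.8320

F_att = 1/4·(g−p) = 1/4·(3,-4) = (0.7500,-1.0000)
o1: d²=20 ≤ ρ²=32; F_rep = 16·(-2,4)/20² = (-0.0800,0.1600)
o2: d²=170 > ρ²=32 → inactive
o3: d²=64 > ρ²=32 → inactive
F = F_att + ΣF_rep = (0.6700,-0.8400)
p' = p + 1/5·F = (-3.8660,7.8320)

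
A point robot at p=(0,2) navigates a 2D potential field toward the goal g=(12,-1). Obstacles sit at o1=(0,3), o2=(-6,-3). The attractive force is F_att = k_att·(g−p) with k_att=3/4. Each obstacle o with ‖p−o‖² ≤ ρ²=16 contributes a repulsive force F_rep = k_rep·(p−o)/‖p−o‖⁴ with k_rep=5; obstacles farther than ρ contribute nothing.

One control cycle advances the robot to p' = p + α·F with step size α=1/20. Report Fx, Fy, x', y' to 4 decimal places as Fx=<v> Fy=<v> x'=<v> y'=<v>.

F_att = 3/4·(g−p) = 3/4·(12,-3) = (9.0000,-2.2500)
o1: d²=1 ≤ ρ²=16; F_rep = 5·(0,-1)/1² = (0.0000,-5.0000)
o2: d²=61 > ρ²=16 → inactive
F = F_att + ΣF_rep = (9.0000,-7.2500)
p' = p + 1/20·F = (0.4500,1.6375)

Fx=9.0000 Fy=-7.2500 x'=0.4500 y'=1.6375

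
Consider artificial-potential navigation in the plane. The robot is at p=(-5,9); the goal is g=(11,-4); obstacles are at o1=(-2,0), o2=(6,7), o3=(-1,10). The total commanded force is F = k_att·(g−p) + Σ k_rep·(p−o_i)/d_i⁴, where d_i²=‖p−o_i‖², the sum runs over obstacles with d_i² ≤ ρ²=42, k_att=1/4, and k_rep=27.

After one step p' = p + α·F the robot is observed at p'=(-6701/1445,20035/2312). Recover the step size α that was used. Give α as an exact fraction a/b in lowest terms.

F_att = 1/4·(g−p) = 1/4·(16,-13) = (4.0000,-3.2500)
o1: d²=90 > ρ²=42 → inactive
o2: d²=125 > ρ²=42 → inactive
o3: d²=17 ≤ ρ²=42; F_rep = 27·(-4,-1)/17² = (-0.3737,-0.0934)
F = F_att + ΣF_rep = (3.6263,-3.3434)
Δp = p'−p = (0.3626,-0.3343); α = Δx/Fx = (524/1445) / (1048/289) = 1/10
check: Δy/Fy = (-773/2312) / (-3865/1156) = 1/10 ✓

α = 1/10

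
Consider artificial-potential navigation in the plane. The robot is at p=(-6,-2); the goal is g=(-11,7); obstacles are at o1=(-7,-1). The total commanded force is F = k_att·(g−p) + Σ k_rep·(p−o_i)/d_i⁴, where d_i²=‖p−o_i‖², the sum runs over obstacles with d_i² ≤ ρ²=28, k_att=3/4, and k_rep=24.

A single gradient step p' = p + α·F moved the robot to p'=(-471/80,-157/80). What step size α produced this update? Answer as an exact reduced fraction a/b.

F_att = 3/4·(g−p) = 3/4·(-5,9) = (-3.7500,6.7500)
o1: d²=2 ≤ ρ²=28; F_rep = 24·(1,-1)/2² = (6.0000,-6.0000)
F = F_att + ΣF_rep = (2.2500,0.7500)
Δp = p'−p = (0.1125,0.0375); α = Δx/Fx = (9/80) / (9/4) = 1/20
check: Δy/Fy = (3/80) / (3/4) = 1/20 ✓

α = 1/20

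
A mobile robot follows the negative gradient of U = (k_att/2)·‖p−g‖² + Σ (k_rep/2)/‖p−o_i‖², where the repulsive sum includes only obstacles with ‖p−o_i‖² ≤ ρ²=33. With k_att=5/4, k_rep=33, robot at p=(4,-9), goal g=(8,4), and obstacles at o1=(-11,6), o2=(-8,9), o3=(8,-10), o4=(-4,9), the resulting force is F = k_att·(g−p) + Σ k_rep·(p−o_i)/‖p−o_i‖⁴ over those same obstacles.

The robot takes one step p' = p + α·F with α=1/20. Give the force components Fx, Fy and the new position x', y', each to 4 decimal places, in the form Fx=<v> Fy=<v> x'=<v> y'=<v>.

F_att = 5/4·(g−p) = 5/4·(4,13) = (5.0000,16.2500)
o1: d²=450 > ρ²=33 → inactive
o2: d²=468 > ρ²=33 → inactive
o3: d²=17 ≤ ρ²=33; F_rep = 33·(-4,1)/17² = (-0.4567,0.1142)
o4: d²=388 > ρ²=33 → inactive
F = F_att + ΣF_rep = (4.5433,16.3642)
p' = p + 1/20·F = (4.2272,-8.1818)

Fx=4.5433 Fy=16.3642 x'=4.2272 y'=-8.1818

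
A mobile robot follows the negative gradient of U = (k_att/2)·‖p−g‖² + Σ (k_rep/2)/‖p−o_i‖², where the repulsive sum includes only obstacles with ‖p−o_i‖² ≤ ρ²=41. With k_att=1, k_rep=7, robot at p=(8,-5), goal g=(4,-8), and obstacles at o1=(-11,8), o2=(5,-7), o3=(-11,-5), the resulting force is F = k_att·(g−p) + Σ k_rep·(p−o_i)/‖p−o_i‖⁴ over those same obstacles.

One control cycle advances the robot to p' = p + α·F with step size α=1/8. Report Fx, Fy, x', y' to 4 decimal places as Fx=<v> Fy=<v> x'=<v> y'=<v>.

F_att = 1·(g−p) = 1·(-4,-3) = (-4.0000,-3.0000)
o1: d²=530 > ρ²=41 → inactive
o2: d²=13 ≤ ρ²=41; F_rep = 7·(3,2)/13² = (0.1243,0.0828)
o3: d²=361 > ρ²=41 → inactive
F = F_att + ΣF_rep = (-3.8757,-2.9172)
p' = p + 1/8·F = (7.5155,-5.3646)

Fx=-3.8757 Fy=-2.9172 x'=7.5155 y'=-5.3646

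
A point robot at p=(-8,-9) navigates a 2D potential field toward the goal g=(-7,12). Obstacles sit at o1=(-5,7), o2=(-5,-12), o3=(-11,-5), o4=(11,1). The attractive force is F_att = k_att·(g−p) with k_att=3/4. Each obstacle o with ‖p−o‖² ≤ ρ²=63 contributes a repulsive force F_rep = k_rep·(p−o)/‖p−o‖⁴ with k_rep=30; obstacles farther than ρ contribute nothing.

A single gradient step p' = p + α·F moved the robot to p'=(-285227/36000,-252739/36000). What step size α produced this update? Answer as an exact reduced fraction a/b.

F_att = 3/4·(g−p) = 3/4·(1,21) = (0.7500,15.7500)
o1: d²=265 > ρ²=63 → inactive
o2: d²=18 ≤ ρ²=63; F_rep = 30·(-3,3)/18² = (-0.2778,0.2778)
o3: d²=25 ≤ ρ²=63; F_rep = 30·(3,-4)/25² = (0.1440,-0.1920)
o4: d²=461 > ρ²=63 → inactive
F = F_att + ΣF_rep = (0.6162,15.8358)
Δp = p'−p = (0.0770,1.9795); α = Δx/Fx = (2773/36000) / (2773/4500) = 1/8
check: Δy/Fy = (71261/36000) / (71261/4500) = 1/8 ✓

α = 1/8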